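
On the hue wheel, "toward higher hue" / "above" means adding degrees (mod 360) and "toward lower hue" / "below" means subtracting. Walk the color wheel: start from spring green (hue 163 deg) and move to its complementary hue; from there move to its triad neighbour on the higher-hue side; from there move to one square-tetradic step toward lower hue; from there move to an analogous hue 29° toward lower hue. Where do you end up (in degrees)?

344°

+180° (complement): 163 + 180 = 343°
+120° (triadic ↑): 343 + 120 = 463 → 463 − 360 = 103°
−90° (square ↓): 103 − 90 = 13°
−29° (analog 29° ↓): 13 − 29 = -16 → -16 + 360 = 344°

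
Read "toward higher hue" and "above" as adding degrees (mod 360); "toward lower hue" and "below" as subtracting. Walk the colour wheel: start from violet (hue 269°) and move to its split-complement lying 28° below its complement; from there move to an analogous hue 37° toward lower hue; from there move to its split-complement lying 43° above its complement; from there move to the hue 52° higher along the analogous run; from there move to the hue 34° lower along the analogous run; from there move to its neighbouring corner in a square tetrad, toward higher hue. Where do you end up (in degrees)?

split-comp 28° ↓ +152°: 269 + 152 = 421 → 421 − 360 = 61°
analog 37° ↓ −37°: 61 − 37 = 24°
split-comp 43° ↑ +223°: 24 + 223 = 247°
analog 52° ↑ +52°: 247 + 52 = 299°
analog 34° ↓ −34°: 299 − 34 = 265°
square ↑ +90°: 265 + 90 = 355°

355°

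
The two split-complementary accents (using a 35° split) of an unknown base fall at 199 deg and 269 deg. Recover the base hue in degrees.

The accents sit 35° either side of the complement, so the complement is their short-arc midpoint on the wheel.
Short-arc midpoint of 199° and 269°: 234°.
Base is 180° from the complement: 234 − 180 = 54°

54°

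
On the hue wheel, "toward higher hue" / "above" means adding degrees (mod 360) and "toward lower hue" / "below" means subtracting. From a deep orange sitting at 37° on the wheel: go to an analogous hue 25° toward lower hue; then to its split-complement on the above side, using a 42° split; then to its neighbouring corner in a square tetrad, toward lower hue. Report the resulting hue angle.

analog 25° ↓ −25°: 37 − 25 = 12°
split-comp 42° ↑ +222°: 12 + 222 = 234°
square ↓ −90°: 234 − 90 = 144°

144°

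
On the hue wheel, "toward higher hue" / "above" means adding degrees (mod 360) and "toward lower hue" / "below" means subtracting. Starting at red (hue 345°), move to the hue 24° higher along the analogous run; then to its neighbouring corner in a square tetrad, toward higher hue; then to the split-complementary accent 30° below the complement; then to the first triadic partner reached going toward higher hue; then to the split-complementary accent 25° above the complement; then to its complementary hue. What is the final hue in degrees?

+24° (analog 24° ↑): 345 + 24 = 369 → 369 − 360 = 9°
+90° (square ↑): 9 + 90 = 99°
+150° (split-comp 30° ↓): 99 + 150 = 249°
+120° (triadic ↑): 249 + 120 = 369 → 369 − 360 = 9°
+205° (split-comp 25° ↑): 9 + 205 = 214°
+180° (complement): 214 + 180 = 394 → 394 − 360 = 34°

34°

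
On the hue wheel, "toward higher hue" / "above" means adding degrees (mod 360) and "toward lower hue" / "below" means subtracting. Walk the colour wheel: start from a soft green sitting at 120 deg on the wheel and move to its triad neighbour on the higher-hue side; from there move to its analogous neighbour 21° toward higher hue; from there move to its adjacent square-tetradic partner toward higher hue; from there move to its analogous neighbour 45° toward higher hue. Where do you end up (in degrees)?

36°

120 + 120 = 240°   (triadic ↑)
240 + 21 = 261°   (analog 21° ↑)
261 + 90 = 351°   (square ↑)
351 + 45 = 396 → 396 − 360 = 36°   (analog 45° ↑)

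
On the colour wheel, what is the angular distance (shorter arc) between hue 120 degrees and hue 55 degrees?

65°

|120 − 55| = 65.
65 ≤ 180, so the shorter arc is 65°.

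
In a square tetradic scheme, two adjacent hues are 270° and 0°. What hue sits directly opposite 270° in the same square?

A square tetradic scheme places four hues 90° apart; opposite corners are 180° apart.
270 + 180 = 450 → 450 − 360 = 90°

90°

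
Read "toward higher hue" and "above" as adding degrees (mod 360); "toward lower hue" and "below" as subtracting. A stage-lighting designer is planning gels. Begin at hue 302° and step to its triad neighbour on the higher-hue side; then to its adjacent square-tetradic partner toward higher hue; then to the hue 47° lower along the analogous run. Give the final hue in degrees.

302 + 120 = 422 → 422 − 360 = 62°   (triadic ↑)
62 + 90 = 152°   (square ↑)
152 − 47 = 105°   (analog 47° ↓)

105°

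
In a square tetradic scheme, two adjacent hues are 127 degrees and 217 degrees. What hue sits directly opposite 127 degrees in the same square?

A square tetradic scheme places four hues 90° apart; opposite corners are 180° apart.
127 + 180 = 307°

307°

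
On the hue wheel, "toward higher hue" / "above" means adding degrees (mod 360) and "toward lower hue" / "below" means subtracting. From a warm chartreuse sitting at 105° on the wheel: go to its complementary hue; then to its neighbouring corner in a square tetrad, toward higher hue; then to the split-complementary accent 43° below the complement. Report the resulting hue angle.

105 + 180 = 285°   (complement)
285 + 90 = 375 → 375 − 360 = 15°   (square ↑)
15 + 137 = 152°   (split-comp 43° ↓)

152°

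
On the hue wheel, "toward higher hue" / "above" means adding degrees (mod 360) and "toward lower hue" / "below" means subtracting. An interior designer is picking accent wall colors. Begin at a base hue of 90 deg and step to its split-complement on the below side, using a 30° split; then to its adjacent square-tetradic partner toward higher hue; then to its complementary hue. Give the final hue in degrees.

90 + 150 = 240°   (split-comp 30° ↓)
240 + 90 = 330°   (square ↑)
330 + 180 = 510 → 510 − 360 = 150°   (complement)

150°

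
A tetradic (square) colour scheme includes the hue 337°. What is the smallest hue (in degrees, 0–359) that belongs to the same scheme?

A square tetradic scheme places four hues every 90°.
The full set through 337° is {67°, 157°, 247°, 337°}.

67°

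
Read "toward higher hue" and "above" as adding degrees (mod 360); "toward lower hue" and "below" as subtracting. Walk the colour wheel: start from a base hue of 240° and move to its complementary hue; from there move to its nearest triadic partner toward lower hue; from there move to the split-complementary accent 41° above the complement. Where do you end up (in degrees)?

161°

+180° (complement): 240 + 180 = 420 → 420 − 360 = 60°
−120° (triadic ↓): 60 − 120 = -60 → -60 + 360 = 300°
+221° (split-comp 41° ↑): 300 + 221 = 521 → 521 − 360 = 161°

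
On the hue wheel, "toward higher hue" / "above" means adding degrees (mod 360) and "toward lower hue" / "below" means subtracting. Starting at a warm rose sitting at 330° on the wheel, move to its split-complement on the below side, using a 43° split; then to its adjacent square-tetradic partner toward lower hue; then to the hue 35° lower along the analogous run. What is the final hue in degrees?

330 + 137 = 467 → 467 − 360 = 107°   (split-comp 43° ↓)
107 − 90 = 17°   (square ↓)
17 − 35 = -18 → -18 + 360 = 342°   (analog 35° ↓)

342°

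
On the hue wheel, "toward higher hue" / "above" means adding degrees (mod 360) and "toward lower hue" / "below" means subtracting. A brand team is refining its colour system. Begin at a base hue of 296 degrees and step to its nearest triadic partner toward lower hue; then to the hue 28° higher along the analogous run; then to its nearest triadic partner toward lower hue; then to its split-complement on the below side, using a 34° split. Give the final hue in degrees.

296 − 120 = 176°   (triadic ↓)
176 + 28 = 204°   (analog 28° ↑)
204 − 120 = 84°   (triadic ↓)
84 + 146 = 230°   (split-comp 34° ↓)

230°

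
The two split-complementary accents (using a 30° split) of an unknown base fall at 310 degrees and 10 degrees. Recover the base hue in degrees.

160°

The accents sit 30° either side of the complement, so the complement is their short-arc midpoint on the wheel.
Short-arc midpoint of 310° and 10°: 340°.
Base is 180° from the complement: 340 − 180 = 160°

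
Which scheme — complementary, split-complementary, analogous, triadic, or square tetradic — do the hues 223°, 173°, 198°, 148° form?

analogous

Sort the hues: 148°, 173°, 198°, 223°.
Successive gaps around the wheel: 25°, 25°, 25°, 285°.
A run of hues at equal small steps (25°) with one large closing gap is an analogous group.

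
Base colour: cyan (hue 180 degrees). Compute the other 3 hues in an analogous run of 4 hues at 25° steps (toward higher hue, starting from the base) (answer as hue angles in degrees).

205°, 230° and 255°

Analogous hues sit every 25° along the wheel.
180 + 25 = 205°
180 + 50 = 230°
180 + 75 = 255°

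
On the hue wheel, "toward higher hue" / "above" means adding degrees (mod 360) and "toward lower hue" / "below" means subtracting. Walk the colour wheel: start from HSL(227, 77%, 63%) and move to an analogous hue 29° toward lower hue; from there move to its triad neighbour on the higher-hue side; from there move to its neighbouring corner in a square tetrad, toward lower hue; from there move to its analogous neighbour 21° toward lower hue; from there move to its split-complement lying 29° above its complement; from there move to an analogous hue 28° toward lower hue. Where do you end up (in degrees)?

227 − 29 = 198°   (analog 29° ↓)
198 + 120 = 318°   (triadic ↑)
318 − 90 = 228°   (square ↓)
228 − 21 = 207°   (analog 21° ↓)
207 + 209 = 416 → 416 − 360 = 56°   (split-comp 29° ↑)
56 − 28 = 28°   (analog 28° ↓)

28°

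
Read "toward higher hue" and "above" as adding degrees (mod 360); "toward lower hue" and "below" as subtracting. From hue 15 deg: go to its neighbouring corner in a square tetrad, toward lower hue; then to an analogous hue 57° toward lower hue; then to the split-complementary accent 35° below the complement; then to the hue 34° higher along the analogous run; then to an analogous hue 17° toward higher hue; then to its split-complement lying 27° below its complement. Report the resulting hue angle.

−90° (square ↓): 15 − 90 = -75 → -75 + 360 = 285°
−57° (analog 57° ↓): 285 − 57 = 228°
+145° (split-comp 35° ↓): 228 + 145 = 373 → 373 − 360 = 13°
+34° (analog 34° ↑): 13 + 34 = 47°
+17° (analog 17° ↑): 47 + 17 = 64°
+153° (split-comp 27° ↓): 64 + 153 = 217°

217°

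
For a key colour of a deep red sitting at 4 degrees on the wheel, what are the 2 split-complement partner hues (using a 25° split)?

Complement of 4 degrees: 4 + 180 = 184°
184 − 25 = 159°
184 + 25 = 209°

159° and 209°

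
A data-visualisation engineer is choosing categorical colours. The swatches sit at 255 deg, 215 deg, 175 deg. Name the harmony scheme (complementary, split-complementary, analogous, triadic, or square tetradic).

Sort the hues: 175°, 215°, 255°.
Successive gaps around the wheel: 40°, 40°, 280°.
A run of hues at equal small steps (40°) with one large closing gap is an analogous group.

analogous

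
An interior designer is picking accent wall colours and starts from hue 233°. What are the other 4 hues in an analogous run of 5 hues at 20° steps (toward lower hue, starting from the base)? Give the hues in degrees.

213°, 193°, 173° and 153°

Analogous hues sit every 20° along the wheel.
233 − 20 = 213°
233 − 40 = 193°
233 − 60 = 173°
233 − 80 = 153°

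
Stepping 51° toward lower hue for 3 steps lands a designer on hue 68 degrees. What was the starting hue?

3 steps of 51° (toward lower hue) give a net shift of −153°.
Start = end − shift: 68 + 153 = 221°

221°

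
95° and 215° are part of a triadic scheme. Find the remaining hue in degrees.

335°

A triad places three hues 120° apart.
The full set through 95° is {95°, 215°, 335°}.
Given {95°, 215°}, the missing hue is 335°.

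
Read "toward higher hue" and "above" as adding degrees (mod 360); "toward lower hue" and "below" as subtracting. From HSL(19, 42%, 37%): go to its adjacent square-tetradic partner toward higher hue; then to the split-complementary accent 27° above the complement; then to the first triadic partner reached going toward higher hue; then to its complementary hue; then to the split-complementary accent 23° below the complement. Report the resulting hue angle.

53°

+90° (square ↑): 19 + 90 = 109°
+207° (split-comp 27° ↑): 109 + 207 = 316°
+120° (triadic ↑): 316 + 120 = 436 → 436 − 360 = 76°
+180° (complement): 76 + 180 = 256°
+157° (split-comp 23° ↓): 256 + 157 = 413 → 413 − 360 = 53°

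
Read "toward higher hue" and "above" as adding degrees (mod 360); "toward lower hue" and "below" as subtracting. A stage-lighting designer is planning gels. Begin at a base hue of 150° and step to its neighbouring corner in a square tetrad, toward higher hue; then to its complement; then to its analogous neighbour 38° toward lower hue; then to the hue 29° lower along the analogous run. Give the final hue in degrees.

square ↑ +90°: 150 + 90 = 240°
complement +180°: 240 + 180 = 420 → 420 − 360 = 60°
analog 38° ↓ −38°: 60 − 38 = 22°
analog 29° ↓ −29°: 22 − 29 = -7 → -7 + 360 = 353°

353°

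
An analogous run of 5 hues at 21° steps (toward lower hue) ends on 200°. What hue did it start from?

284°

4 steps of 21° (toward lower hue) give a net shift of −84°.
Start = end − shift: 200 + 84 = 284°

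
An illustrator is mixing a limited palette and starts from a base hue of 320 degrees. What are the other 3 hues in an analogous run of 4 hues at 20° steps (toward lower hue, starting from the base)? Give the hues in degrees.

Analogous hues sit every 20° along the wheel.
320 − 20 = 300°
320 − 40 = 280°
320 − 60 = 260°

300°, 280°, and 260°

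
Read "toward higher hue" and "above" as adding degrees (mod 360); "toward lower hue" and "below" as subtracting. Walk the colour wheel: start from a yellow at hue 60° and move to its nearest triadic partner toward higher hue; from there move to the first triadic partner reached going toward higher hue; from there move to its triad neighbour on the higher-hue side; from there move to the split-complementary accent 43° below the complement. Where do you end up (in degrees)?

197°

+120° (triadic ↑): 60 + 120 = 180°
+120° (triadic ↑): 180 + 120 = 300°
+120° (triadic ↑): 300 + 120 = 420 → 420 − 360 = 60°
+137° (split-comp 43° ↓): 60 + 137 = 197°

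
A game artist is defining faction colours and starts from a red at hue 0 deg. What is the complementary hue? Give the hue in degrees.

The complement sits 180° across the wheel.
0 + 180 = 180°

180°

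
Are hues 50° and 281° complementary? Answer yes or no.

Angular distance: |50 − 281| = 231; shorter arc = 360 − 231 = 129°.
Complementary requires 180°.

no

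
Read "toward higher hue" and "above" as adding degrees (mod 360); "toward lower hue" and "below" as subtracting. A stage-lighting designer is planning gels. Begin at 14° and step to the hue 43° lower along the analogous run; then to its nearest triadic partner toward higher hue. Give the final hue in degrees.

91°

−43° (analog 43° ↓): 14 − 43 = -29 → -29 + 360 = 331°
+120° (triadic ↑): 331 + 120 = 451 → 451 − 360 = 91°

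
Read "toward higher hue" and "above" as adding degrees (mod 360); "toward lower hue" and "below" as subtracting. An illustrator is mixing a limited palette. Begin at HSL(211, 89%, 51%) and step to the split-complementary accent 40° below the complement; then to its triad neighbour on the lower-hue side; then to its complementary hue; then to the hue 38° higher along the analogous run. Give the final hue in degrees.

89°

211 + 140 = 351°   (split-comp 40° ↓)
351 − 120 = 231°   (triadic ↓)
231 + 180 = 411 → 411 − 360 = 51°   (complement)
51 + 38 = 89°   (analog 38° ↑)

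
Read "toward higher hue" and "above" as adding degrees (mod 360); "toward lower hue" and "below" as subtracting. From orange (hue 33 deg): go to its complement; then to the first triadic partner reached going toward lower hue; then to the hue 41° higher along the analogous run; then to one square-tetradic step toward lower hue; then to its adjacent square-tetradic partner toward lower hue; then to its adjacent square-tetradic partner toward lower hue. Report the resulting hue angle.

224°

33 + 180 = 213°   (complement)
213 − 120 = 93°   (triadic ↓)
93 + 41 = 134°   (analog 41° ↑)
134 − 90 = 44°   (square ↓)
44 − 90 = -46 → -46 + 360 = 314°   (square ↓)
314 − 90 = 224°   (square ↓)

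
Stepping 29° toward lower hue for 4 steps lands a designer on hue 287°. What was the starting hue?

43°

4 steps of 29° (toward lower hue) give a net shift of −116°.
Start = end − shift: 287 + 116 = 403 → 403 − 360 = 43°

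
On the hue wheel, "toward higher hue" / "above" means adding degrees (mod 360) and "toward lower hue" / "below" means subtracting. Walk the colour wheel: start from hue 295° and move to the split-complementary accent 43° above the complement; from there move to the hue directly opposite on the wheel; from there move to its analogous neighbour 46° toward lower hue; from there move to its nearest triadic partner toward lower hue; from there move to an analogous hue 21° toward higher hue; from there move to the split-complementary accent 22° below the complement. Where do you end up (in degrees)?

295 + 223 = 518 → 518 − 360 = 158°   (split-comp 43° ↑)
158 + 180 = 338°   (complement)
338 − 46 = 292°   (analog 46° ↓)
292 − 120 = 172°   (triadic ↓)
172 + 21 = 193°   (analog 21° ↑)
193 + 158 = 351°   (split-comp 22° ↓)

351°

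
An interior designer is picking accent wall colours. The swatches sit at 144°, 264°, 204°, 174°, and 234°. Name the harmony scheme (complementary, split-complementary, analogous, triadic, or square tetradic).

analogous

Sort the hues: 144°, 174°, 204°, 234°, 264°.
Successive gaps around the wheel: 30°, 30°, 30°, 30°, 240°.
A run of hues at equal small steps (30°) with one large closing gap is an analogous group.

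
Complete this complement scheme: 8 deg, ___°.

The complement sits 180° across the wheel.
The full set through 8° is {8°, 188°}.
Given {8°}, the missing hue is 188°.

188°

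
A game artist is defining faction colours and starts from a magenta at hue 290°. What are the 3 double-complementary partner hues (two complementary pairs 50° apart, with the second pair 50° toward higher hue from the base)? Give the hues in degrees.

290 + 50 = 340°
290 + 180 = 470 → 470 − 360 = 110°
290 + 230 = 520 → 520 − 360 = 160°

340°, 110° and 160°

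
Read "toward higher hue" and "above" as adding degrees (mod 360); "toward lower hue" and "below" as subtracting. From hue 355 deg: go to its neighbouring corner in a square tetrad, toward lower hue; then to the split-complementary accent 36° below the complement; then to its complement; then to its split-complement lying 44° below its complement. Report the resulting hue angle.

5°

−90° (square ↓): 355 − 90 = 265°
+144° (split-comp 36° ↓): 265 + 144 = 409 → 409 − 360 = 49°
+180° (complement): 49 + 180 = 229°
+136° (split-comp 44° ↓): 229 + 136 = 365 → 365 − 360 = 5°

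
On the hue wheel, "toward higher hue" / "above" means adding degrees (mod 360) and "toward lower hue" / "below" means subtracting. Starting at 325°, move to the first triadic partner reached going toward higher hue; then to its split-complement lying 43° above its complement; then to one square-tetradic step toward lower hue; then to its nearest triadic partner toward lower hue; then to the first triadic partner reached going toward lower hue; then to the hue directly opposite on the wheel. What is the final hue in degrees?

158°

triadic ↑ +120°: 325 + 120 = 445 → 445 − 360 = 85°
split-comp 43° ↑ +223°: 85 + 223 = 308°
square ↓ −90°: 308 − 90 = 218°
triadic ↓ −120°: 218 − 120 = 98°
triadic ↓ −120°: 98 − 120 = -22 → -22 + 360 = 338°
complement +180°: 338 + 180 = 518 → 518 − 360 = 158°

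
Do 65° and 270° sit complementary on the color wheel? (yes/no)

Angular distance: |65 − 270| = 205; shorter arc = 360 − 205 = 155°.
Complementary requires 180°.

no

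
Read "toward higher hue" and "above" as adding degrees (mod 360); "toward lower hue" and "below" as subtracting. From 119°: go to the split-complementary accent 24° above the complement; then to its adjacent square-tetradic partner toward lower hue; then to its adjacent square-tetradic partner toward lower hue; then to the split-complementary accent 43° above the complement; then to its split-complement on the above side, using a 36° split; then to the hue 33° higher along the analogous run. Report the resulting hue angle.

255°

119 + 204 = 323°   (split-comp 24° ↑)
323 − 90 = 233°   (square ↓)
233 − 90 = 143°   (square ↓)
143 + 223 = 366 → 366 − 360 = 6°   (split-comp 43° ↑)
6 + 216 = 222°   (split-comp 36° ↑)
222 + 33 = 255°   (analog 33° ↑)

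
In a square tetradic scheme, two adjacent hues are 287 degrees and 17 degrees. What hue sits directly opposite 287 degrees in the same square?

107°

A square tetradic scheme places four hues 90° apart; opposite corners are 180° apart.
287 + 180 = 467 → 467 − 360 = 107°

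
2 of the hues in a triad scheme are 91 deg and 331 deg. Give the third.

A triad places three hues 120° apart.
The full set through 91° is {91°, 211°, 331°}.
Given {91°, 331°}, the missing hue is 211°.

211°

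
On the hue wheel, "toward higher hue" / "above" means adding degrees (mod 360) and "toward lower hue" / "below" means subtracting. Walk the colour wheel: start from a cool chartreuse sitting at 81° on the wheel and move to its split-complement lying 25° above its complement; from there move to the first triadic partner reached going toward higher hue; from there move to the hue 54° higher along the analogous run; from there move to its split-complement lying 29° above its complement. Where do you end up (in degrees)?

309°

81 + 205 = 286°   (split-comp 25° ↑)
286 + 120 = 406 → 406 − 360 = 46°   (triadic ↑)
46 + 54 = 100°   (analog 54° ↑)
100 + 209 = 309°   (split-comp 29° ↑)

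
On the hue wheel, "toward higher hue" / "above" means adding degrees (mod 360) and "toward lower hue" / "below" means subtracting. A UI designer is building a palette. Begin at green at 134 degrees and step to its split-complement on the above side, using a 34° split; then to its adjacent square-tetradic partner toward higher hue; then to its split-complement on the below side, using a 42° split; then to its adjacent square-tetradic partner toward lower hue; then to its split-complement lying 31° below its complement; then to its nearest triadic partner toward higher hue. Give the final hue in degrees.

134 + 214 = 348°   (split-comp 34° ↑)
348 + 90 = 438 → 438 − 360 = 78°   (square ↑)
78 + 138 = 216°   (split-comp 42° ↓)
216 − 90 = 126°   (square ↓)
126 + 149 = 275°   (split-comp 31° ↓)
275 + 120 = 395 → 395 − 360 = 35°   (triadic ↑)

35°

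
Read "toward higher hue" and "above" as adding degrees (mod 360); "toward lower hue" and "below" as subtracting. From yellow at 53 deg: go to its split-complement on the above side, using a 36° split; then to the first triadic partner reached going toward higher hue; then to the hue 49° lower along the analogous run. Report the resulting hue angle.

340°

53 + 216 = 269°   (split-comp 36° ↑)
269 + 120 = 389 → 389 − 360 = 29°   (triadic ↑)
29 − 49 = -20 → -20 + 360 = 340°   (analog 49° ↓)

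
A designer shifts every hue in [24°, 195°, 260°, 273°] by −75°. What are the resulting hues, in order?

309°, 120°, 185°, 198°

24 − 75 = -51 → -51 + 360 = 309°
195 − 75 = 120°
260 − 75 = 185°
273 − 75 = 198°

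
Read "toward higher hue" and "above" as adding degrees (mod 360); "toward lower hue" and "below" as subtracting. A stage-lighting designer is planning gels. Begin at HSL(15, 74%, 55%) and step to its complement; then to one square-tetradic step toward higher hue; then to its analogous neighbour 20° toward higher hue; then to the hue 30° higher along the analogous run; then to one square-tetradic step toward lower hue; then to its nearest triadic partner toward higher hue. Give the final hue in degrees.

5°

complement +180°: 15 + 180 = 195°
square ↑ +90°: 195 + 90 = 285°
analog 20° ↑ +20°: 285 + 20 = 305°
analog 30° ↑ +30°: 305 + 30 = 335°
square ↓ −90°: 335 − 90 = 245°
triadic ↑ +120°: 245 + 120 = 365 → 365 − 360 = 5°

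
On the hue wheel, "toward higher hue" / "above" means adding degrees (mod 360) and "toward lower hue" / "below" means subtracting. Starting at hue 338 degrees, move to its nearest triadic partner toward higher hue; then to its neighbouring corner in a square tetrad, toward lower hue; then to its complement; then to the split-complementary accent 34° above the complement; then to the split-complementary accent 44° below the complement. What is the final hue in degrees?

178°

triadic ↑ +120°: 338 + 120 = 458 → 458 − 360 = 98°
square ↓ −90°: 98 − 90 = 8°
complement +180°: 8 + 180 = 188°
split-comp 34° ↑ +214°: 188 + 214 = 402 → 402 − 360 = 42°
split-comp 44° ↓ +136°: 42 + 136 = 178°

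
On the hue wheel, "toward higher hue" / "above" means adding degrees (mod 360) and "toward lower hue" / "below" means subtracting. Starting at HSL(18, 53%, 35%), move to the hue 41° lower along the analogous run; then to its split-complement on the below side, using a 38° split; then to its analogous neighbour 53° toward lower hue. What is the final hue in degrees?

66°

analog 41° ↓ −41°: 18 − 41 = -23 → -23 + 360 = 337°
split-comp 38° ↓ +142°: 337 + 142 = 479 → 479 − 360 = 119°
analog 53° ↓ −53°: 119 − 53 = 66°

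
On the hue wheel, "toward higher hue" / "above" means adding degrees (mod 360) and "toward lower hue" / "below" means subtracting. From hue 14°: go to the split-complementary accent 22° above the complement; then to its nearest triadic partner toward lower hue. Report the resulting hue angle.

14 + 202 = 216°   (split-comp 22° ↑)
216 − 120 = 96°   (triadic ↓)

96°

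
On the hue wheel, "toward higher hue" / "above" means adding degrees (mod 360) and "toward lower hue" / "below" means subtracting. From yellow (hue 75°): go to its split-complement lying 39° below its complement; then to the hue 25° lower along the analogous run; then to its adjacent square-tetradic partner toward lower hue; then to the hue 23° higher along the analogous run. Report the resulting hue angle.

75 + 141 = 216°   (split-comp 39° ↓)
216 − 25 = 191°   (analog 25° ↓)
191 − 90 = 101°   (square ↓)
101 + 23 = 124°   (analog 23° ↑)

124°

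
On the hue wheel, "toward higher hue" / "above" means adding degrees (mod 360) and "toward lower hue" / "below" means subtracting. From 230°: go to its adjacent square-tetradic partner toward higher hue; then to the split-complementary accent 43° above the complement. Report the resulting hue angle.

183°

square ↑ +90°: 230 + 90 = 320°
split-comp 43° ↑ +223°: 320 + 223 = 543 → 543 − 360 = 183°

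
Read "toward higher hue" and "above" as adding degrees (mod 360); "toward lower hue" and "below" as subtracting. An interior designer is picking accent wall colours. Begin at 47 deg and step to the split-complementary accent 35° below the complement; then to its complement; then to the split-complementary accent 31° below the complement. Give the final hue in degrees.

+145° (split-comp 35° ↓): 47 + 145 = 192°
+180° (complement): 192 + 180 = 372 → 372 − 360 = 12°
+149° (split-comp 31° ↓): 12 + 149 = 161°

161°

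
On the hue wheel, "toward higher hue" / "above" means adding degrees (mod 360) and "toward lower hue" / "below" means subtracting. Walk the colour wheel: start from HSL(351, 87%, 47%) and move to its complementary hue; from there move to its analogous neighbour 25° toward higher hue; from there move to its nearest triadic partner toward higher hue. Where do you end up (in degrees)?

316°

351 + 180 = 531 → 531 − 360 = 171°   (complement)
171 + 25 = 196°   (analog 25° ↑)
196 + 120 = 316°   (triadic ↑)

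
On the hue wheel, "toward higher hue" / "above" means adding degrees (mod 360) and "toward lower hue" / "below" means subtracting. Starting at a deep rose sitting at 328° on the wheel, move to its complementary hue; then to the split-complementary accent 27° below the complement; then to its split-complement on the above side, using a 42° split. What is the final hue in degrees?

163°

complement +180°: 328 + 180 = 508 → 508 − 360 = 148°
split-comp 27° ↓ +153°: 148 + 153 = 301°
split-comp 42° ↑ +222°: 301 + 222 = 523 → 523 − 360 = 163°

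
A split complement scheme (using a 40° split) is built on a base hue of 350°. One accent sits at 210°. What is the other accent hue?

130°

Split-complementary hues sit 40° either side of the complement.
Complement of the base 350°: 350 + 180 = 530 → 530 − 360 = 170°
The given accent 210° is 40° one side of 170°; the other accent sits 40° the other side: 170 − 40 = 130°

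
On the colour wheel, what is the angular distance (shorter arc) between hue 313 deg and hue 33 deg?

80°

|313 − 33| = 280.
The shorter arc is 360 − 280 = 80°.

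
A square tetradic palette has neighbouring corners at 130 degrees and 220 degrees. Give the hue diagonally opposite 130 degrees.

A square tetradic scheme places four hues 90° apart; opposite corners are 180° apart.
130 + 180 = 310°

310°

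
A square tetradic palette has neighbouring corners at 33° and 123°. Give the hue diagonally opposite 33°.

A square tetradic scheme places four hues 90° apart; opposite corners are 180° apart.
33 + 180 = 213°

213°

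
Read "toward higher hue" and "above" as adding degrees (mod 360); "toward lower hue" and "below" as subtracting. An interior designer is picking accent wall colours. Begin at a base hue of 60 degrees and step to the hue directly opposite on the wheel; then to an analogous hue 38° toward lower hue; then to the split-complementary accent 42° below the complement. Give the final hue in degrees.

60 + 180 = 240°   (complement)
240 − 38 = 202°   (analog 38° ↓)
202 + 138 = 340°   (split-comp 42° ↓)

340°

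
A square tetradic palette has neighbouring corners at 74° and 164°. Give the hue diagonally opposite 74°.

A square tetradic scheme places four hues 90° apart; opposite corners are 180° apart.
74 + 180 = 254°

254°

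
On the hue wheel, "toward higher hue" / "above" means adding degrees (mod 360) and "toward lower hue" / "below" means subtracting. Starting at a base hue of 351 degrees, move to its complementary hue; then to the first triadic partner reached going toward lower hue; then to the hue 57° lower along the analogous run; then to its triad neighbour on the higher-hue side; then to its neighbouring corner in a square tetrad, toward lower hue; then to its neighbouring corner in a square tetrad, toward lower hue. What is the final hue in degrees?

+180° (complement): 351 + 180 = 531 → 531 − 360 = 171°
−120° (triadic ↓): 171 − 120 = 51°
−57° (analog 57° ↓): 51 − 57 = -6 → -6 + 360 = 354°
+120° (triadic ↑): 354 + 120 = 474 → 474 − 360 = 114°
−90° (square ↓): 114 − 90 = 24°
−90° (square ↓): 24 − 90 = -66 → -66 + 360 = 294°

294°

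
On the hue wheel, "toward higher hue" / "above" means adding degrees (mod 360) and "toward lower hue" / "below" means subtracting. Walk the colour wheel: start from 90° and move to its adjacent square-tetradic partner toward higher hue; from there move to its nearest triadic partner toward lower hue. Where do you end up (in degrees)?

90 + 90 = 180°   (square ↑)
180 − 120 = 60°   (triadic ↓)

60°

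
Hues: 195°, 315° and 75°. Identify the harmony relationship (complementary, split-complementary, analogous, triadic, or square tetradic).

triadic

Sort the hues: 75°, 195°, 315°.
Successive gaps around the wheel: 120°, 120°, 120°.
Three hues equally spaced 120° apart form a triad.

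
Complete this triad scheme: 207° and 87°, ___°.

A triad places three hues 120° apart.
The full set through 87° is {87°, 207°, 327°}.
Given {87°, 207°}, the missing hue is 327°.

327°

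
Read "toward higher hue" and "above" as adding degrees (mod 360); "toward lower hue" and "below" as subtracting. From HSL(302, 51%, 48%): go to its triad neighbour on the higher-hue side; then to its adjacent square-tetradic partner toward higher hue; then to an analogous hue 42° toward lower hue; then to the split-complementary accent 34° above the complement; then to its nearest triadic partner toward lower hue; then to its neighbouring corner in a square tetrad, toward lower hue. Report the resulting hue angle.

302 + 120 = 422 → 422 − 360 = 62°   (triadic ↑)
62 + 90 = 152°   (square ↑)
152 − 42 = 110°   (analog 42° ↓)
110 + 214 = 324°   (split-comp 34° ↑)
324 − 120 = 204°   (triadic ↓)
204 − 90 = 114°   (square ↓)

114°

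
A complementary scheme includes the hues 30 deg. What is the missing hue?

210°

The complement sits 180° across the wheel.
The full set through 30° is {30°, 210°}.
Given {30°}, the missing hue is 210°.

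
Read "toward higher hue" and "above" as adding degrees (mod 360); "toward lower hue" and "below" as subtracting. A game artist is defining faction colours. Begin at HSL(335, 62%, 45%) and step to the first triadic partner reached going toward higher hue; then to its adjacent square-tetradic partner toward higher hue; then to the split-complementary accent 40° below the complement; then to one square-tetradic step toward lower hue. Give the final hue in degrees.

235°

triadic ↑ +120°: 335 + 120 = 455 → 455 − 360 = 95°
square ↑ +90°: 95 + 90 = 185°
split-comp 40° ↓ +140°: 185 + 140 = 325°
square ↓ −90°: 325 − 90 = 235°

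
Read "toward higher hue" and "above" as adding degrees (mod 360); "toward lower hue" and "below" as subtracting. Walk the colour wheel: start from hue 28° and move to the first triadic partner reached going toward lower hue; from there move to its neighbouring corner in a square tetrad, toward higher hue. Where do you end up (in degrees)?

triadic ↓ −120°: 28 − 120 = -92 → -92 + 360 = 268°
square ↑ +90°: 268 + 90 = 358°

358°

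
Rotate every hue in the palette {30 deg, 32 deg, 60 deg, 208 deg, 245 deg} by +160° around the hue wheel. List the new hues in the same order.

30 + 160 = 190°
32 + 160 = 192°
60 + 160 = 220°
208 + 160 = 368 → 368 − 360 = 8°
245 + 160 = 405 → 405 − 360 = 45°

190°, 192°, 220°, 8°, 45°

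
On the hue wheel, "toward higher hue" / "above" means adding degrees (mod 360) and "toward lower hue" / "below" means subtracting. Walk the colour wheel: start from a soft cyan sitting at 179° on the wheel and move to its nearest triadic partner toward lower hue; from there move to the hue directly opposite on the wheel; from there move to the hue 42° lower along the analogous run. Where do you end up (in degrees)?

197°

triadic ↓ −120°: 179 − 120 = 59°
complement +180°: 59 + 180 = 239°
analog 42° ↓ −42°: 239 − 42 = 197°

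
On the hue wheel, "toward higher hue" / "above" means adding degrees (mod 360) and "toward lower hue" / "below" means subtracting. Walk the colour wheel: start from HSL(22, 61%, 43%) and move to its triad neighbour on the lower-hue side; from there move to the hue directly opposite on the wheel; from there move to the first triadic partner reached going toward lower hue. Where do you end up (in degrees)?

322°

22 − 120 = -98 → -98 + 360 = 262°   (triadic ↓)
262 + 180 = 442 → 442 − 360 = 82°   (complement)
82 − 120 = -38 → -38 + 360 = 322°   (triadic ↓)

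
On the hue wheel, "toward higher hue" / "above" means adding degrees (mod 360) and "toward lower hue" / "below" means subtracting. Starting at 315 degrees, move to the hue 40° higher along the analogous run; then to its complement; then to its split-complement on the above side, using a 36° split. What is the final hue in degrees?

315 + 40 = 355°   (analog 40° ↑)
355 + 180 = 535 → 535 − 360 = 175°   (complement)
175 + 216 = 391 → 391 − 360 = 31°   (split-comp 36° ↑)

31°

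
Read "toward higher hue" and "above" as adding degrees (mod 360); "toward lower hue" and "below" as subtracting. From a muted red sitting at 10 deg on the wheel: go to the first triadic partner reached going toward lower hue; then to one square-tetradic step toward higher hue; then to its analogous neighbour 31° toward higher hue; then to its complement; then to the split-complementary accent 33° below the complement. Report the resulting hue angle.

338°

10 − 120 = -110 → -110 + 360 = 250°   (triadic ↓)
250 + 90 = 340°   (square ↑)
340 + 31 = 371 → 371 − 360 = 11°   (analog 31° ↑)
11 + 180 = 191°   (complement)
191 + 147 = 338°   (split-comp 33° ↓)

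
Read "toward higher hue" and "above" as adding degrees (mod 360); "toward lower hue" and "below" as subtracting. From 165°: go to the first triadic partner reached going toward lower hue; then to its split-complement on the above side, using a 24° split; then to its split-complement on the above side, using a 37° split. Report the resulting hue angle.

106°

165 − 120 = 45°   (triadic ↓)
45 + 204 = 249°   (split-comp 24° ↑)
249 + 217 = 466 → 466 − 360 = 106°   (split-comp 37° ↑)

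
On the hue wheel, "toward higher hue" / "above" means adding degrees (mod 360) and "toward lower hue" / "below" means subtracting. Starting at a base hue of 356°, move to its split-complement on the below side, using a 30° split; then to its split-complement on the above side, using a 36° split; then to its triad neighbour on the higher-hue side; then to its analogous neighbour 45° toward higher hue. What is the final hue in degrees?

167°

356 + 150 = 506 → 506 − 360 = 146°   (split-comp 30° ↓)
146 + 216 = 362 → 362 − 360 = 2°   (split-comp 36° ↑)
2 + 120 = 122°   (triadic ↑)
122 + 45 = 167°   (analog 45° ↑)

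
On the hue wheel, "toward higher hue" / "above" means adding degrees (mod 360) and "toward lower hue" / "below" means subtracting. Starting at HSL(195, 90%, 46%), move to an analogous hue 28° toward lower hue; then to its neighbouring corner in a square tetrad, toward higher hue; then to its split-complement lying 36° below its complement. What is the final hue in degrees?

−28° (analog 28° ↓): 195 − 28 = 167°
+90° (square ↑): 167 + 90 = 257°
+144° (split-comp 36° ↓): 257 + 144 = 401 → 401 − 360 = 41°

41°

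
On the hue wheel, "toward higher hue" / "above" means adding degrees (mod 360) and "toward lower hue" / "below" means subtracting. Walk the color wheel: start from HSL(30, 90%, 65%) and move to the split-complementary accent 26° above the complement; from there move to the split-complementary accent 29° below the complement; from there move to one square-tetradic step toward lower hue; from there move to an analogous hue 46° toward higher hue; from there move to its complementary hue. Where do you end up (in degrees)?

163°

+206° (split-comp 26° ↑): 30 + 206 = 236°
+151° (split-comp 29° ↓): 236 + 151 = 387 → 387 − 360 = 27°
−90° (square ↓): 27 − 90 = -63 → -63 + 360 = 297°
+46° (analog 46° ↑): 297 + 46 = 343°
+180° (complement): 343 + 180 = 523 → 523 − 360 = 163°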